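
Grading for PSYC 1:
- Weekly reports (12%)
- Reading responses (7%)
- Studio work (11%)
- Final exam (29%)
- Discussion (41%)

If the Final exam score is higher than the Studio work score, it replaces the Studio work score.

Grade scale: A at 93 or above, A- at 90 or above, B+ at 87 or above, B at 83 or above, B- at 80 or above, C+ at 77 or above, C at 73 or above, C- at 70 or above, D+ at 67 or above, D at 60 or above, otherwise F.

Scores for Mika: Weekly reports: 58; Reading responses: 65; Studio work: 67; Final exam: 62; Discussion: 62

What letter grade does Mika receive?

Final exam (62) ≤ Studio work (67), so Studio work stays at 67.
Weighted total:
  Weekly reports 58 × 0.12 = 6.96
  Reading responses 65 × 0.07 = 4.55
  Studio work 67 × 0.11 = 7.37
  Final exam 62 × 0.29 = 17.98
  Discussion 62 × 0.41 = 25.42
Sum = 62.28
62.28 is ≥ 60 and < 67 → D

D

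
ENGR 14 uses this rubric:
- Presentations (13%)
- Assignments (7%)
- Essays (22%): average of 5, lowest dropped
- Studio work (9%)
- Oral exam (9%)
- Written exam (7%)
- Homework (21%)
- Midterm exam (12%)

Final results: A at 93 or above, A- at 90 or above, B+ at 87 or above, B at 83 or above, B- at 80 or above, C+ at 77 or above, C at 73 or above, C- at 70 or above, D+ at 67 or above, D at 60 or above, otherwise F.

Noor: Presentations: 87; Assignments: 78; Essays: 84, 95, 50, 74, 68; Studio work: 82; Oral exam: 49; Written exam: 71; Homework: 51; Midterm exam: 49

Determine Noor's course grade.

D+

Essays: drop 50 → average of remaining 4 = 321/4 = 80.25
Weighted total:
  Presentations 87 × 0.13 = 11.31
  Assignments 78 × 0.07 = 5.46
  Essays 80.25 × 0.22 = 17.655
  Studio work 82 × 0.09 = 7.38
  Oral exam 49 × 0.09 = 4.41
  Written exam 71 × 0.07 = 4.97
  Homework 51 × 0.21 = 10.71
  Midterm exam 49 × 0.12 = 5.88
Sum = 67.775
67.775 is ≥ 67 and < 70 → D+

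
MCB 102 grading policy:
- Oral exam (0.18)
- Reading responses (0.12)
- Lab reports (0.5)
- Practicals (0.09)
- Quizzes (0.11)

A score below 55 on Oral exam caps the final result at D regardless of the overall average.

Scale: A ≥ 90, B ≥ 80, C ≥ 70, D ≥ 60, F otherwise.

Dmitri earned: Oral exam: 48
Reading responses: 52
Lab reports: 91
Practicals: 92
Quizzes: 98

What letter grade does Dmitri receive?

Oral exam score 48 < 55: minimum not met.
Weighted total:
  Oral exam 48 × 0.18 = 8.64
  Reading responses 52 × 0.12 = 6.24
  Lab reports 91 × 0.5 = 45.5
  Practicals 92 × 0.09 = 8.28
  Quizzes 98 × 0.11 = 10.78
Sum = 79.44
79.44 would be C; cap at D applies → D.

D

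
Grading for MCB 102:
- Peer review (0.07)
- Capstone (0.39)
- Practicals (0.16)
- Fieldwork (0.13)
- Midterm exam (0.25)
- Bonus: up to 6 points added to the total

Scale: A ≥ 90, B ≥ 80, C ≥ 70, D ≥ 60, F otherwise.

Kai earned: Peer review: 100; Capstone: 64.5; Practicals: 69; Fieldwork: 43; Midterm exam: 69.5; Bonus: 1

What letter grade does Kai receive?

D

Weighted total:
  Peer review 100 × 0.07 = 7
  Capstone 64.5 × 0.39 = 25.155
  Practicals 69 × 0.16 = 11.04
  Fieldwork 43 × 0.13 = 5.59
  Midterm exam 69.5 × 0.25 = 17.375
Sum = 66.16
Bonus: 66.16 + 1 = 67.16
67.16 is ≥ 60 and < 70 → D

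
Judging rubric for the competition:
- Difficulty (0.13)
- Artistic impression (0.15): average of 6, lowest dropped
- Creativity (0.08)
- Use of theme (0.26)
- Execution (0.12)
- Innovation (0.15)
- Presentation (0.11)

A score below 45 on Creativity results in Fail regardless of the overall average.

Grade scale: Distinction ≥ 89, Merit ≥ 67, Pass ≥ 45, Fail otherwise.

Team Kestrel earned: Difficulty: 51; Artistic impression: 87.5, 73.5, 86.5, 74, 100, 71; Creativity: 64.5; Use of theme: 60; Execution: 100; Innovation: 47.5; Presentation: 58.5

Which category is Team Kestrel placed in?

Artistic impression: drop 71 → average of remaining 5 = 421.5/5 = 84.3
Creativity score 64.5 ≥ 45: minimum met.
Weighted total:
  Difficulty 51 × 0.13 = 6.63
  Artistic impression 84.3 × 0.15 = 12.645
  Creativity 64.5 × 0.08 = 5.16
  Use of theme 60 × 0.26 = 15.6
  Execution 100 × 0.12 = 12
  Innovation 47.5 × 0.15 = 7.125
  Presentation 58.5 × 0.11 = 6.435
Sum = 65.595
65.595 is ≥ 45 and < 67 → Pass

Pass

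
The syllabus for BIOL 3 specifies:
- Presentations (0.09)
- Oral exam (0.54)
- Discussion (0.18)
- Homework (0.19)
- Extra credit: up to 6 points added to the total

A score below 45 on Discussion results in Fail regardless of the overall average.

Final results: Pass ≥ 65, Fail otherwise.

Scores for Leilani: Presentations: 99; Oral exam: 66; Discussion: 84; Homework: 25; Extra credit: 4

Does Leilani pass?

Pass

Discussion score 84 ≥ 45: minimum met.
Weighted total:
  Presentations 99 × 0.09 = 8.91
  Oral exam 66 × 0.54 = 35.64
  Discussion 84 × 0.18 = 15.12
  Homework 25 × 0.19 = 4.75
Sum = 64.42
Extra credit: 64.42 + 4 = 68.42
68.42 ≥ 65 → Pass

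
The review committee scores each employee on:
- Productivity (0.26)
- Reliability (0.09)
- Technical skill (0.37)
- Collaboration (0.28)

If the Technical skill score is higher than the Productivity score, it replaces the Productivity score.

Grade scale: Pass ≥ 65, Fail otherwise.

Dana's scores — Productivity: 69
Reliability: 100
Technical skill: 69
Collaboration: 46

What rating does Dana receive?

Technical skill (69) ≤ Productivity (69), so Productivity stays at 69.
Weighted total:
  Productivity 69 × 0.26 = 17.94
  Reliability 100 × 0.09 = 9
  Technical skill 69 × 0.37 = 25.53
  Collaboration 46 × 0.28 = 12.88
Sum = 65.35
65.35 ≥ 65 → Pass

Pass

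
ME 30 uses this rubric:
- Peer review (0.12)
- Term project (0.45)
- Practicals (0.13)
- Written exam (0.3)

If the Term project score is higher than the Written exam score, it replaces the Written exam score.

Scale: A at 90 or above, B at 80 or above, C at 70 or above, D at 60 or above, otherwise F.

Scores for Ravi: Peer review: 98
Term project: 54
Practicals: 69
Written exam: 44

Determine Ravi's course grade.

D

Term project (54) > Written exam (44), so Written exam counts as 54.
Weighted total:
  Peer review 98 × 0.12 = 11.76
  Term project 54 × 0.45 = 24.3
  Practicals 69 × 0.13 = 8.97
  Written exam 54 × 0.3 = 16.2
Sum = 61.23
61.23 is ≥ 60 and < 70 → D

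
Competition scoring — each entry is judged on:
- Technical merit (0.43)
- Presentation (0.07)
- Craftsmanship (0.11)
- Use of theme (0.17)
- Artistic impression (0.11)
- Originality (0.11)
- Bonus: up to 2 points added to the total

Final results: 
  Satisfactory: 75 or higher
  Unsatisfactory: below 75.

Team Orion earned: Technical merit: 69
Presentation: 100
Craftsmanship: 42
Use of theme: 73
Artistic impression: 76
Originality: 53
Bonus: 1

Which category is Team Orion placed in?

Weighted total:
  Technical merit 69 × 0.43 = 29.67
  Presentation 100 × 0.07 = 7
  Craftsmanship 42 × 0.11 = 4.62
  Use of theme 73 × 0.17 = 12.41
  Artistic impression 76 × 0.11 = 8.36
  Originality 53 × 0.11 = 5.83
Sum = 67.89
Bonus: 67.89 + 1 = 68.89
68.89 < 75 → Unsatisfactory

Unsatisfactory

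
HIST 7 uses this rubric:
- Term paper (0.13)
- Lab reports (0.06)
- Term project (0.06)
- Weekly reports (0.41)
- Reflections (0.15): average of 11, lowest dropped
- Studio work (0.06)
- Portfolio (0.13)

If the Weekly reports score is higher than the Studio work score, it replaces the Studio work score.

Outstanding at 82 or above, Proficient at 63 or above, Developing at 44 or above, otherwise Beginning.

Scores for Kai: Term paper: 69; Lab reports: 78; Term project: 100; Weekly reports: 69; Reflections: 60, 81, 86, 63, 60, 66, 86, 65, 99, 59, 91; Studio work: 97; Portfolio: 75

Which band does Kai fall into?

Proficient

Reflections: drop 59 → average of remaining 10 = 757/10 = 75.7
Weekly reports (69) ≤ Studio work (97), so Studio work stays at 97.
Weighted total:
  Term paper 69 × 0.13 = 8.97
  Lab reports 78 × 0.06 = 4.68
  Term project 100 × 0.06 = 6
  Weekly reports 69 × 0.41 = 28.29
  Reflections 75.7 × 0.15 = 11.355
  Studio work 97 × 0.06 = 5.82
  Portfolio 75 × 0.13 = 9.75
Sum = 74.865
74.865 is ≥ 63 and < 82 → Proficient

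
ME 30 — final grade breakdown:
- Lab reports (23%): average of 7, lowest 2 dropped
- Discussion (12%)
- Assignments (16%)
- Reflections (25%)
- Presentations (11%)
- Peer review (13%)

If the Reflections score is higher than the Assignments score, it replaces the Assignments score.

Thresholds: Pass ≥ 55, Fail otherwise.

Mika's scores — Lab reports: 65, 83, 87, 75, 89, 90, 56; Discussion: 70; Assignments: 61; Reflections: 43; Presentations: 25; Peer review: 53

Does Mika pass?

Pass

Lab reports: drop 56, 65 → average of remaining 5 = 424/5 = 84.8
Reflections (43) ≤ Assignments (61), so Assignments stays at 61.
Weighted total:
  Lab reports 84.8 × 0.23 = 19.504
  Discussion 70 × 0.12 = 8.4
  Assignments 61 × 0.16 = 9.76
  Reflections 43 × 0.25 = 10.75
  Presentations 25 × 0.11 = 2.75
  Peer review 53 × 0.13 = 6.89
Sum = 58.054
58.054 ≥ 55 → Pass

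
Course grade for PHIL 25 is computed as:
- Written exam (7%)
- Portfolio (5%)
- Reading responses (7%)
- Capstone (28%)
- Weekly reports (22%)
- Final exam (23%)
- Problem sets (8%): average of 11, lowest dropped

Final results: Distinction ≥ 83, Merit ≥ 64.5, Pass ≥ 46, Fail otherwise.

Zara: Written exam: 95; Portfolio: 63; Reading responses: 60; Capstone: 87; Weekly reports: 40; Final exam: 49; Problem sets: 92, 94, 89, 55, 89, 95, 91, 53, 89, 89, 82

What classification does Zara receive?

Merit

Problem sets: drop 53 → average of remaining 10 = 865/10 = 86.5
Weighted total:
  Written exam 95 × 0.07 = 6.65
  Portfolio 63 × 0.05 = 3.15
  Reading responses 60 × 0.07 = 4.2
  Capstone 87 × 0.28 = 24.36
  Weekly reports 40 × 0.22 = 8.8
  Final exam 49 × 0.23 = 11.27
  Problem sets 86.5 × 0.08 = 6.92
Sum = 65.35
65.35 is ≥ 64.5 and < 83 → Merit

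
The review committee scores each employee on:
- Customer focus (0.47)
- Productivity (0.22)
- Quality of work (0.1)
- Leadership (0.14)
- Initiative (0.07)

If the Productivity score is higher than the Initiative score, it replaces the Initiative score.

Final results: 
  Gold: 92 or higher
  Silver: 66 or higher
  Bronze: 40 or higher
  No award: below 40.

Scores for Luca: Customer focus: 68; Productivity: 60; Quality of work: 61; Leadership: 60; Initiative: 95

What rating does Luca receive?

Silver

Productivity (60) ≤ Initiative (95), so Initiative stays at 95.
Weighted total:
  Customer focus 68 × 0.47 = 31.96
  Productivity 60 × 0.22 = 13.2
  Quality of work 61 × 0.1 = 6.1
  Leadership 60 × 0.14 = 8.4
  Initiative 95 × 0.07 = 6.65
Sum = 66.31
66.31 is ≥ 66 and < 92 → Silver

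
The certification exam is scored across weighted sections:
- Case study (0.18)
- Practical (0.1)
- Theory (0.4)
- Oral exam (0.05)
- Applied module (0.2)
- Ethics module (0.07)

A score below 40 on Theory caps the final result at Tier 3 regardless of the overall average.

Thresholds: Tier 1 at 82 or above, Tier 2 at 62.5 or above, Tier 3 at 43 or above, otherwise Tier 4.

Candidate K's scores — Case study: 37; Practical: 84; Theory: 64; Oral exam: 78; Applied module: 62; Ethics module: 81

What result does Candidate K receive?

Theory score 64 ≥ 40: minimum met.
Weighted total:
  Case study 37 × 0.18 = 6.66
  Practical 84 × 0.1 = 8.4
  Theory 64 × 0.4 = 25.6
  Oral exam 78 × 0.05 = 3.9
  Applied module 62 × 0.2 = 12.4
  Ethics module 81 × 0.07 = 5.67
Sum = 62.63
62.63 is ≥ 62.5 and < 82 → Tier 2

Tier 2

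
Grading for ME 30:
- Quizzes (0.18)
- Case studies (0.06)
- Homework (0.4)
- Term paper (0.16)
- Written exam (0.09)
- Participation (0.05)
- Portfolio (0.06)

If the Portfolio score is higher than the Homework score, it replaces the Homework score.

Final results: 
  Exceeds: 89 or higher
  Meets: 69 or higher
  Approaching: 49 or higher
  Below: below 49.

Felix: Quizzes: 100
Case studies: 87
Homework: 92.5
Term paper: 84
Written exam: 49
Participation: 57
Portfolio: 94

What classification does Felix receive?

Meets

Portfolio (94) > Homework (92.5), so Homework counts as 94.
Weighted total:
  Quizzes 100 × 0.18 = 18
  Case studies 87 × 0.06 = 5.22
  Homework 94 × 0.4 = 37.6
  Term paper 84 × 0.16 = 13.44
  Written exam 49 × 0.09 = 4.41
  Participation 57 × 0.05 = 2.85
  Portfolio 94 × 0.06 = 5.64
Sum = 87.16
87.16 is ≥ 69 and < 89 → Meets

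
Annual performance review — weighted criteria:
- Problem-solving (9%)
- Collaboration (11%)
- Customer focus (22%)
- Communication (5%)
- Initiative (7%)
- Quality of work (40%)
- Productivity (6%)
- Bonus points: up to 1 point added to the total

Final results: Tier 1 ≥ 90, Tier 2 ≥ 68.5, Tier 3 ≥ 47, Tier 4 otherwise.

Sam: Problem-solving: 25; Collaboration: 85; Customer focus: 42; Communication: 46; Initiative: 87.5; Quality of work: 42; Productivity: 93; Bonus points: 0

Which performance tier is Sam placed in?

Weighted total:
  Problem-solving 25 × 0.09 = 2.25
  Collaboration 85 × 0.11 = 9.35
  Customer focus 42 × 0.22 = 9.24
  Communication 46 × 0.05 = 2.3
  Initiative 87.5 × 0.07 = 6.125
  Quality of work 42 × 0.4 = 16.8
  Productivity 93 × 0.06 = 5.58
Sum = 51.645
Bonus points: 51.645 + 0 = 51.645
51.645 is ≥ 47 and < 68.5 → Tier 3

Tier 3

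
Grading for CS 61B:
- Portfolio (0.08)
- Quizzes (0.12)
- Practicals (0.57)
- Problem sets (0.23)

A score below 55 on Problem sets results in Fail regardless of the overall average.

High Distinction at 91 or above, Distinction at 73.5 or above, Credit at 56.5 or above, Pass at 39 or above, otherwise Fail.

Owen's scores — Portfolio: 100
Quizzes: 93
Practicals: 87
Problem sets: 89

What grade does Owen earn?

Distinction

Problem sets score 89 ≥ 55: minimum met.
Weighted total:
  Portfolio 100 × 0.08 = 8
  Quizzes 93 × 0.12 = 11.16
  Practicals 87 × 0.57 = 49.59
  Problem sets 89 × 0.23 = 20.47
Sum = 89.22
89.22 is ≥ 73.5 and < 91 → Distinction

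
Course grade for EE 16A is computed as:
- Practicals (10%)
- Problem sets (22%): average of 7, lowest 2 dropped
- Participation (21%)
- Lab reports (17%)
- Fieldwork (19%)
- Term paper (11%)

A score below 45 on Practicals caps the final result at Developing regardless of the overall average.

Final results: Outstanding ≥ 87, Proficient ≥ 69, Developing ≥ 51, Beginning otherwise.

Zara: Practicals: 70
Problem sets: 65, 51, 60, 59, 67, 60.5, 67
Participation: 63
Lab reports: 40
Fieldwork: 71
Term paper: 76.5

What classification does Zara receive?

Developing

Problem sets: drop 51, 59 → average of remaining 5 = 319.5/5 = 63.9
Practicals score 70 ≥ 45: minimum met.
Weighted total:
  Practicals 70 × 0.1 = 7
  Problem sets 63.9 × 0.22 = 14.058
  Participation 63 × 0.21 = 13.23
  Lab reports 40 × 0.17 = 6.8
  Fieldwork 71 × 0.19 = 13.49
  Term paper 76.5 × 0.11 = 8.415
Sum = 62.993
62.993 is ≥ 51 and < 69 → Developing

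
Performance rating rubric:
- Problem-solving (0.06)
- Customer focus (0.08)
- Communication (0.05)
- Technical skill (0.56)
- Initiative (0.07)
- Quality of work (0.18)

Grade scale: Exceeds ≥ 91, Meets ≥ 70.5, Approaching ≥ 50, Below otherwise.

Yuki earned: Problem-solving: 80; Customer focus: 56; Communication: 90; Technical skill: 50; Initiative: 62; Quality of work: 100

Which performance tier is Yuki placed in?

Weighted total:
  Problem-solving 80 × 0.06 = 4.8
  Customer focus 56 × 0.08 = 4.48
  Communication 90 × 0.05 = 4.5
  Technical skill 50 × 0.56 = 28
  Initiative 62 × 0.07 = 4.34
  Quality of work 100 × 0.18 = 18
Sum = 64.12
64.12 is ≥ 50 and < 70.5 → Approaching

Approaching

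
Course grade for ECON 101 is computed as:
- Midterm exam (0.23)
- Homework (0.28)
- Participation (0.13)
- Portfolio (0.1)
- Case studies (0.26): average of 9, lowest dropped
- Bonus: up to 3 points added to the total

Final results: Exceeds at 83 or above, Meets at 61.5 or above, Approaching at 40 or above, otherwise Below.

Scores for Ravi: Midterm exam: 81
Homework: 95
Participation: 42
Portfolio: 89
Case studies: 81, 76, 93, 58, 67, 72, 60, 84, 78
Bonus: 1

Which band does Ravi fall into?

Case studies: drop 58 → average of remaining 8 = 611/8 = 76.375
Weighted total:
  Midterm exam 81 × 0.23 = 18.63
  Homework 95 × 0.28 = 26.6
  Participation 42 × 0.13 = 5.46
  Portfolio 89 × 0.1 = 8.9
  Case studies 76.375 × 0.26 = 19.8575
Sum = 79.4475
Bonus: 79.4475 + 1 = 80.4475
80.4475 is ≥ 61.5 and < 83 → Meets

Meets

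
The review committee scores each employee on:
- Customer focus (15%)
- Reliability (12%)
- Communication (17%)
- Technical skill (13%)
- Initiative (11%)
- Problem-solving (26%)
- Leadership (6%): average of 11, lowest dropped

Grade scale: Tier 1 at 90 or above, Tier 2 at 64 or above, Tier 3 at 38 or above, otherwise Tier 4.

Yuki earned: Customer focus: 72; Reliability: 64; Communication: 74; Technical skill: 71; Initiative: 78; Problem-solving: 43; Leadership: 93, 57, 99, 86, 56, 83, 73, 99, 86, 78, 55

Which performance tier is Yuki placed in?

Tier 2

Leadership: drop 55 → average of remaining 10 = 810/10 = 81
Weighted total:
  Customer focus 72 × 0.15 = 10.8
  Reliability 64 × 0.12 = 7.68
  Communication 74 × 0.17 = 12.58
  Technical skill 71 × 0.13 = 9.23
  Initiative 78 × 0.11 = 8.58
  Problem-solving 43 × 0.26 = 11.18
  Leadership 81 × 0.06 = 4.86
Sum = 64.91
64.91 is ≥ 64 and < 90 → Tier 2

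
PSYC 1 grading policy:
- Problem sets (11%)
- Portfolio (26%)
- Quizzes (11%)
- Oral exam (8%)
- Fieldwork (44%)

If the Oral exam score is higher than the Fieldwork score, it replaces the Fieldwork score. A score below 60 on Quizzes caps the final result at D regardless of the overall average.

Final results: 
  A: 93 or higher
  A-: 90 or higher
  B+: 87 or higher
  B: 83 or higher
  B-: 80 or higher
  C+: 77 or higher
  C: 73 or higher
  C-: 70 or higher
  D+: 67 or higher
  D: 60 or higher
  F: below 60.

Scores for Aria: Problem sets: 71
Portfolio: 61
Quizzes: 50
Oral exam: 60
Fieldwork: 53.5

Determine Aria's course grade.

D

Oral exam (60) > Fieldwork (53.5), so Fieldwork counts as 60.
Quizzes score 50 < 60: minimum not met.
Weighted total:
  Problem sets 71 × 0.11 = 7.81
  Portfolio 61 × 0.26 = 15.86
  Quizzes 50 × 0.11 = 5.5
  Oral exam 60 × 0.08 = 4.8
  Fieldwork 60 × 0.44 = 26.4
Sum = 60.37
60.37 would be D; cap at D applies → D.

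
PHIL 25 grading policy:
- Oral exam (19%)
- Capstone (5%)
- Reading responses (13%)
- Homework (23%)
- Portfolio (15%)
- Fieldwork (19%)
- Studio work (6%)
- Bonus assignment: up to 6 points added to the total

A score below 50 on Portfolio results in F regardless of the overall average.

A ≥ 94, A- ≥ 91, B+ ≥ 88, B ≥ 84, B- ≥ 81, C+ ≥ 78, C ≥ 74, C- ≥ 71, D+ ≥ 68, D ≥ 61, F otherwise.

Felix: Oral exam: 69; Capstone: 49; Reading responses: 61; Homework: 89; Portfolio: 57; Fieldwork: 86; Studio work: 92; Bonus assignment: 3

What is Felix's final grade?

C

Portfolio score 57 ≥ 50: minimum met.
Weighted total:
  Oral exam 69 × 0.19 = 13.11
  Capstone 49 × 0.05 = 2.45
  Reading responses 61 × 0.13 = 7.93
  Homework 89 × 0.23 = 20.47
  Portfolio 57 × 0.15 = 8.55
  Fieldwork 86 × 0.19 = 16.34
  Studio work 92 × 0.06 = 5.52
Sum = 74.37
Bonus assignment: 74.37 + 3 = 77.37
77.37 is ≥ 74 and < 78 → C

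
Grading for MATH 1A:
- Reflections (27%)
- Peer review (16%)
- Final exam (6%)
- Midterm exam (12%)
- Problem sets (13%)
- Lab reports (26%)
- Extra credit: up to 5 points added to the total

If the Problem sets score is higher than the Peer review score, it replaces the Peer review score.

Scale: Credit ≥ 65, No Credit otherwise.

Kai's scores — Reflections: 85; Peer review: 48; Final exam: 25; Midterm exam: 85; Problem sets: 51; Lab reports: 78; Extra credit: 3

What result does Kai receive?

Problem sets (51) > Peer review (48), so Peer review counts as 51.
Weighted total:
  Reflections 85 × 0.27 = 22.95
  Peer review 51 × 0.16 = 8.16
  Final exam 25 × 0.06 = 1.5
  Midterm exam 85 × 0.12 = 10.2
  Problem sets 51 × 0.13 = 6.63
  Lab reports 78 × 0.26 = 20.28
Sum = 69.72
Extra credit: 69.72 + 3 = 72.72
72.72 ≥ 65 → Credit

Credit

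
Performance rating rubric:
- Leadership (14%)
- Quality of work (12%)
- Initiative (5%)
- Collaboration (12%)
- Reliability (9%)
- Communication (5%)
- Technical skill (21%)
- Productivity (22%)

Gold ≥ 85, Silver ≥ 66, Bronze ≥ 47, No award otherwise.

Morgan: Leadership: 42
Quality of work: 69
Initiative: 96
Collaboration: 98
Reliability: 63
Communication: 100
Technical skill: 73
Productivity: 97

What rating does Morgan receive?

Silver

Weighted total:
  Leadership 42 × 0.14 = 5.88
  Quality of work 69 × 0.12 = 8.28
  Initiative 96 × 0.05 = 4.8
  Collaboration 98 × 0.12 = 11.76
  Reliability 63 × 0.09 = 5.67
  Communication 100 × 0.05 = 5
  Technical skill 73 × 0.21 = 15.33
  Productivity 97 × 0.22 = 21.34
Sum = 78.06
78.06 is ≥ 66 and < 85 → Silver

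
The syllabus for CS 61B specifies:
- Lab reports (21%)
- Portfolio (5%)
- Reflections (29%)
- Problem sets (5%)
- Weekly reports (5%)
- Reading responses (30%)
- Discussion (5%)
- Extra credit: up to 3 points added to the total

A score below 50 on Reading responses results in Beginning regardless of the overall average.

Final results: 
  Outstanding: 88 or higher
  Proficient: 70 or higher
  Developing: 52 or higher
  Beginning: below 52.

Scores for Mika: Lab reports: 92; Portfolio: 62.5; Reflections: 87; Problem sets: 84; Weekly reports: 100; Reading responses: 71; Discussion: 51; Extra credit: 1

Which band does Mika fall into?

Proficient

Reading responses score 71 ≥ 50: minimum met.
Weighted total:
  Lab reports 92 × 0.21 = 19.32
  Portfolio 62.5 × 0.05 = 3.125
  Reflections 87 × 0.29 = 25.23
  Problem sets 84 × 0.05 = 4.2
  Weekly reports 100 × 0.05 = 5
  Reading responses 71 × 0.3 = 21.3
  Discussion 51 × 0.05 = 2.55
Sum = 80.725
Extra credit: 80.725 + 1 = 81.725
81.725 is ≥ 70 and < 88 → Proficient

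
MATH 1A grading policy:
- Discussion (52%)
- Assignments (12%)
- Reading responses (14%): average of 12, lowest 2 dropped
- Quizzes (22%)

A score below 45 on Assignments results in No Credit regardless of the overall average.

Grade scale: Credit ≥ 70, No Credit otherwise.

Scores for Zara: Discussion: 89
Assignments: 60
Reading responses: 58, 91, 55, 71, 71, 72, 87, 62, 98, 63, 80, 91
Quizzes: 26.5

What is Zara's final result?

Credit

Reading responses: drop 55, 58 → average of remaining 10 = 786/10 = 78.6
Assignments score 60 ≥ 45: minimum met.
Weighted total:
  Discussion 89 × 0.52 = 46.28
  Assignments 60 × 0.12 = 7.2
  Reading responses 78.6 × 0.14 = 11.004
  Quizzes 26.5 × 0.22 = 5.83
Sum = 70.314
70.314 ≥ 70 → Credit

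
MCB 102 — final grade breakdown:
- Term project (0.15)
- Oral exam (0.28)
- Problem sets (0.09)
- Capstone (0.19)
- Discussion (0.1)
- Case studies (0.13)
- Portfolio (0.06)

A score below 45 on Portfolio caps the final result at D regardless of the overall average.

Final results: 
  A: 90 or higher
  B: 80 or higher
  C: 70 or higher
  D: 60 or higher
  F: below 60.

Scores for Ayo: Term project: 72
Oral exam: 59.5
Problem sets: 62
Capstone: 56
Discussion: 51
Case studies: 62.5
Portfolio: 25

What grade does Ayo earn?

F

Portfolio score 25 < 45: minimum not met.
Weighted total:
  Term project 72 × 0.15 = 10.8
  Oral exam 59.5 × 0.28 = 16.66
  Problem sets 62 × 0.09 = 5.58
  Capstone 56 × 0.19 = 10.64
  Discussion 51 × 0.1 = 5.1
  Case studies 62.5 × 0.13 = 8.125
  Portfolio 25 × 0.06 = 1.5
Sum = 58.405
58.405 would be F; cap at D applies → F.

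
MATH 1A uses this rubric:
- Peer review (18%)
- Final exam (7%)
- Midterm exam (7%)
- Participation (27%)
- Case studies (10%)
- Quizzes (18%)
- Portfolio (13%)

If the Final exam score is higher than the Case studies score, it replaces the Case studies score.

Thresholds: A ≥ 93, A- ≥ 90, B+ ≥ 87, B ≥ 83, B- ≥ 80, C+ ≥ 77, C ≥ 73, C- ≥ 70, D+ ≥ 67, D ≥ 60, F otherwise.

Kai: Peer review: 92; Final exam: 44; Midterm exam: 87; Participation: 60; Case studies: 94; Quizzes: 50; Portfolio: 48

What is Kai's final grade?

D

Final exam (44) ≤ Case studies (94), so Case studies stays at 94.
Weighted total:
  Peer review 92 × 0.18 = 16.56
  Final exam 44 × 0.07 = 3.08
  Midterm exam 87 × 0.07 = 6.09
  Participation 60 × 0.27 = 16.2
  Case studies 94 × 0.1 = 9.4
  Quizzes 50 × 0.18 = 9
  Portfolio 48 × 0.13 = 6.24
Sum = 66.57
66.57 is ≥ 60 and < 67 → D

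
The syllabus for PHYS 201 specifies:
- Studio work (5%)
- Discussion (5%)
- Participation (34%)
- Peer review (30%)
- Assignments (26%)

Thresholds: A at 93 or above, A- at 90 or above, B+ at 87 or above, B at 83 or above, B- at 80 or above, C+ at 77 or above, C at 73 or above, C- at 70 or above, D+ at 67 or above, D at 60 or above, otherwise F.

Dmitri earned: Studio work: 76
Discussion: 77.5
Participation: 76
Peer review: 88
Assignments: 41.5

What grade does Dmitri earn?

C-

Weighted total:
  Studio work 76 × 0.05 = 3.8
  Discussion 77.5 × 0.05 = 3.875
  Participation 76 × 0.34 = 25.84
  Peer review 88 × 0.3 = 26.4
  Assignments 41.5 × 0.26 = 10.79
Sum = 70.705
70.705 is ≥ 70 and < 73 → C-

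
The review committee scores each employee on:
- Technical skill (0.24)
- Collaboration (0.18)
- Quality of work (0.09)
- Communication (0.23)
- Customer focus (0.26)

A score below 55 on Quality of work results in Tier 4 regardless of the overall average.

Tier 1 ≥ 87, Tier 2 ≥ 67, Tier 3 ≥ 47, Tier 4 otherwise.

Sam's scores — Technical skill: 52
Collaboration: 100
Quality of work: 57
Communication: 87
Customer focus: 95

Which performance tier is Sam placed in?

Quality of work score 57 ≥ 55: minimum met.
Weighted total:
  Technical skill 52 × 0.24 = 12.48
  Collaboration 100 × 0.18 = 18
  Quality of work 57 × 0.09 = 5.13
  Communication 87 × 0.23 = 20.01
  Customer focus 95 × 0.26 = 24.7
Sum = 80.32
80.32 is ≥ 67 and < 87 → Tier 2

Tier 2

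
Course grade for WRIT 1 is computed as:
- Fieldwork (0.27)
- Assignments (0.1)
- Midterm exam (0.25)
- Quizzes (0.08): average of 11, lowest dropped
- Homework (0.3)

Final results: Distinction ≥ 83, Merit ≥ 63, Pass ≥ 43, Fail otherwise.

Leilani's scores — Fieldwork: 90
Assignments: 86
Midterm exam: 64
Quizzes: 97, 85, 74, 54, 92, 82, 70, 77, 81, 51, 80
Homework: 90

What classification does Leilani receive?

Quizzes: drop 51 → average of remaining 10 = 792/10 = 79.2
Weighted total:
  Fieldwork 90 × 0.27 = 24.3
  Assignments 86 × 0.1 = 8.6
  Midterm exam 64 × 0.25 = 16
  Quizzes 79.2 × 0.08 = 6.336
  Homework 90 × 0.3 = 27
Sum = 82.236
82.236 is ≥ 63 and < 83 → Merit

Merit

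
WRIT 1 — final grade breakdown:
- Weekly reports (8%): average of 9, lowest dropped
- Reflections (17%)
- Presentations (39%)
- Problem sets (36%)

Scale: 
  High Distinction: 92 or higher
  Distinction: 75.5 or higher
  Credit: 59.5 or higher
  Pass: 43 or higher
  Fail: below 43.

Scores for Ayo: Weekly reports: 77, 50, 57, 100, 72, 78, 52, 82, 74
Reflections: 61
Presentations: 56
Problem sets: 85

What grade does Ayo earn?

Credit

Weekly reports: drop 50 → average of remaining 8 = 592/8 = 74
Weighted total:
  Weekly reports 74 × 0.08 = 5.92
  Reflections 61 × 0.17 = 10.37
  Presentations 56 × 0.39 = 21.84
  Problem sets 85 × 0.36 = 30.6
Sum = 68.73
68.73 is ≥ 59.5 and < 75.5 → Credit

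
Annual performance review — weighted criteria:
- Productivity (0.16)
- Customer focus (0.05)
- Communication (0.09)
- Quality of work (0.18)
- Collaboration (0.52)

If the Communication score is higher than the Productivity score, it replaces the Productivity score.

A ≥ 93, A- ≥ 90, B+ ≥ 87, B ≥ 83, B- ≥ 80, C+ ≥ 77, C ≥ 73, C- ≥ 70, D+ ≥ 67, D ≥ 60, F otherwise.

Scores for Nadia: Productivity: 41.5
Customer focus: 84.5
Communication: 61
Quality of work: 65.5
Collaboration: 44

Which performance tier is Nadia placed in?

Communication (61) > Productivity (41.5), so Productivity counts as 61.
Weighted total:
  Productivity 61 × 0.16 = 9.76
  Customer focus 84.5 × 0.05 = 4.225
  Communication 61 × 0.09 = 5.49
  Quality of work 65.5 × 0.18 = 11.79
  Collaboration 44 × 0.52 = 22.88
Sum = 54.145
54.145 < 60 → F

F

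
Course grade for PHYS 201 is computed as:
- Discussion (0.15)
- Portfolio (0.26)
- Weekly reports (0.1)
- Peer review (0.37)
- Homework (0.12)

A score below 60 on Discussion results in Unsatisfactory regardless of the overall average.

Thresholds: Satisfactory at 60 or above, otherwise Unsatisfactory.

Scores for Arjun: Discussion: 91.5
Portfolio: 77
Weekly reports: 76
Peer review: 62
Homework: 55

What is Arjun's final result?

Discussion score 91.5 ≥ 60: minimum met.
Weighted total:
  Discussion 91.5 × 0.15 = 13.725
  Portfolio 77 × 0.26 = 20.02
  Weekly reports 76 × 0.1 = 7.6
  Peer review 62 × 0.37 = 22.94
  Homework 55 × 0.12 = 6.6
Sum = 70.885
70.885 ≥ 60 → Satisfactory

Satisfactory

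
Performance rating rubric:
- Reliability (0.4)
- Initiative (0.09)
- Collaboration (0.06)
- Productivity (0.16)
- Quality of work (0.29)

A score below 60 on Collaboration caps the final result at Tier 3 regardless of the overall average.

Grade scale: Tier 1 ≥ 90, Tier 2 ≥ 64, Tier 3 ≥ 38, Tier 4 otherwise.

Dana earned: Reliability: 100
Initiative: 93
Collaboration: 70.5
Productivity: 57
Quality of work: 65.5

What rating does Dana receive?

Collaboration score 70.5 ≥ 60: minimum met.
Weighted total:
  Reliability 100 × 0.4 = 40
  Initiative 93 × 0.09 = 8.37
  Collaboration 70.5 × 0.06 = 4.23
  Productivity 57 × 0.16 = 9.12
  Quality of work 65.5 × 0.29 = 18.995
Sum = 80.715
80.715 is ≥ 64 and < 90 → Tier 2

Tier 2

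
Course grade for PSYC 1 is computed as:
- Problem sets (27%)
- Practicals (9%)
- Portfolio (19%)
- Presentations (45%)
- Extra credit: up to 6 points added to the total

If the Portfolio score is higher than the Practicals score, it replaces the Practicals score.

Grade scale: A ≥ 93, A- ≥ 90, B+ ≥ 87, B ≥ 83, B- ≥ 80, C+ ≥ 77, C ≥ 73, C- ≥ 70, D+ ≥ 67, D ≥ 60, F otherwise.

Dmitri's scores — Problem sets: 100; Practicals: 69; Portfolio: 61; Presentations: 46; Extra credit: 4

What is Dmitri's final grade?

D+

Portfolio (61) ≤ Practicals (69), so Practicals stays at 69.
Weighted total:
  Problem sets 100 × 0.27 = 27
  Practicals 69 × 0.09 = 6.21
  Portfolio 61 × 0.19 = 11.59
  Presentations 46 × 0.45 = 20.7
Sum = 65.5
Extra credit: 65.5 + 4 = 69.5
69.5 is ≥ 67 and < 70 → D+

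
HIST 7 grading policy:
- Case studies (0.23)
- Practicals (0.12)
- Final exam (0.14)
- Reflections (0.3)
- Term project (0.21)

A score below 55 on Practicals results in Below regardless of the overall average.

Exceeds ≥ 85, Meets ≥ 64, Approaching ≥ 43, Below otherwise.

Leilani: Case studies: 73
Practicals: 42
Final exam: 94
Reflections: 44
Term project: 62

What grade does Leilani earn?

Practicals score 42 < 55: minimum not met.
Weighted total:
  Case studies 73 × 0.23 = 16.79
  Practicals 42 × 0.12 = 5.04
  Final exam 94 × 0.14 = 13.16
  Reflections 44 × 0.3 = 13.2
  Term project 62 × 0.21 = 13.02
Sum = 61.21
Because the Practicals minimum was not met, the result is Below.

Below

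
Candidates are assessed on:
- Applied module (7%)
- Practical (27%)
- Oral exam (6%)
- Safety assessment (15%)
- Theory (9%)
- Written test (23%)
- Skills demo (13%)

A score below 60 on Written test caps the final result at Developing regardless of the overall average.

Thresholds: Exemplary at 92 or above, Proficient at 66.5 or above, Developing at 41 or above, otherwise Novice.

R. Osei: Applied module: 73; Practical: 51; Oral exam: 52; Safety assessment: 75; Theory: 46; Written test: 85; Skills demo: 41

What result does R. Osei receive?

Developing

Written test score 85 ≥ 60: minimum met.
Weighted total:
  Applied module 73 × 0.07 = 5.11
  Practical 51 × 0.27 = 13.77
  Oral exam 52 × 0.06 = 3.12
  Safety assessment 75 × 0.15 = 11.25
  Theory 46 × 0.09 = 4.14
  Written test 85 × 0.23 = 19.55
  Skills demo 41 × 0.13 = 5.33
Sum = 62.27
62.27 is ≥ 41 and < 66.5 → Developing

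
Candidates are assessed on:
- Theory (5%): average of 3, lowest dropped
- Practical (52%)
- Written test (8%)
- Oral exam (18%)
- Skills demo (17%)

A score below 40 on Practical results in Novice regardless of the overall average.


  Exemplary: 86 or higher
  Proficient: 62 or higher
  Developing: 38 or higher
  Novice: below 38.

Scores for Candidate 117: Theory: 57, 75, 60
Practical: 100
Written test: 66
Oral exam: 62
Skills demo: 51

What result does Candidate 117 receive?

Theory: drop 57 → average of remaining 2 = 135/2 = 67.5
Practical score 100 ≥ 40: minimum met.
Weighted total:
  Theory 67.5 × 0.05 = 3.375
  Practical 100 × 0.52 = 52
  Written test 66 × 0.08 = 5.28
  Oral exam 62 × 0.18 = 11.16
  Skills demo 51 × 0.17 = 8.67
Sum = 80.485
80.485 is ≥ 62 and < 86 → Proficient

Proficient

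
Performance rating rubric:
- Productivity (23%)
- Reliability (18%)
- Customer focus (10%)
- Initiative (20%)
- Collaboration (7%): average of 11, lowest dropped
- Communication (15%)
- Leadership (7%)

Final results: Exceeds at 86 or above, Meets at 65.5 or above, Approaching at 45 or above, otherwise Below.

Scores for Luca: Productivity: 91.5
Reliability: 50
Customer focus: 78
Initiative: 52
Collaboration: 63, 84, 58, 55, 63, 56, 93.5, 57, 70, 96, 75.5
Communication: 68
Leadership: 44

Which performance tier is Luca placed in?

Collaboration: drop 55 → average of remaining 10 = 716/10 = 71.6
Weighted total:
  Productivity 91.5 × 0.23 = 21.045
  Reliability 50 × 0.18 = 9
  Customer focus 78 × 0.1 = 7.8
  Initiative 52 × 0.2 = 10.4
  Collaboration 71.6 × 0.07 = 5.012
  Communication 68 × 0.15 = 10.2
  Leadership 44 × 0.07 = 3.08
Sum = 66.537
66.537 is ≥ 65.5 and < 86 → Meets

Meets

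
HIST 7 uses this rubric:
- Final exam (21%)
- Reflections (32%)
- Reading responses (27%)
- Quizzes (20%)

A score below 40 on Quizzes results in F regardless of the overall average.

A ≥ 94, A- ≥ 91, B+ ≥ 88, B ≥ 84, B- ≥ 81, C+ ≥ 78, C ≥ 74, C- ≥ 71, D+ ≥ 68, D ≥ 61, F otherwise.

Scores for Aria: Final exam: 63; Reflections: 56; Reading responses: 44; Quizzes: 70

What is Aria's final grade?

Quizzes score 70 ≥ 40: minimum met.
Weighted total:
  Final exam 63 × 0.21 = 13.23
  Reflections 56 × 0.32 = 17.92
  Reading responses 44 × 0.27 = 11.88
  Quizzes 70 × 0.2 = 14
Sum = 57.03
57.03 < 61 → F

F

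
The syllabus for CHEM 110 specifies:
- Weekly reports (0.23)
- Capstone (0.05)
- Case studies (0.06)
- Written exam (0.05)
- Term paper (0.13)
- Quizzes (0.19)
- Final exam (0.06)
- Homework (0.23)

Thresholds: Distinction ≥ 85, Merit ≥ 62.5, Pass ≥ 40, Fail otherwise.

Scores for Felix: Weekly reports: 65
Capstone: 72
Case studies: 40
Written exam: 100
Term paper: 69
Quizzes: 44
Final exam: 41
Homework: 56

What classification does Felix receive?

Pass

Weighted total:
  Weekly reports 65 × 0.23 = 14.95
  Capstone 72 × 0.05 = 3.6
  Case studies 40 × 0.06 = 2.4
  Written exam 100 × 0.05 = 5
  Term paper 69 × 0.13 = 8.97
  Quizzes 44 × 0.19 = 8.36
  Final exam 41 × 0.06 = 2.46
  Homework 56 × 0.23 = 12.88
Sum = 58.62
58.62 is ≥ 40 and < 62.5 → Pass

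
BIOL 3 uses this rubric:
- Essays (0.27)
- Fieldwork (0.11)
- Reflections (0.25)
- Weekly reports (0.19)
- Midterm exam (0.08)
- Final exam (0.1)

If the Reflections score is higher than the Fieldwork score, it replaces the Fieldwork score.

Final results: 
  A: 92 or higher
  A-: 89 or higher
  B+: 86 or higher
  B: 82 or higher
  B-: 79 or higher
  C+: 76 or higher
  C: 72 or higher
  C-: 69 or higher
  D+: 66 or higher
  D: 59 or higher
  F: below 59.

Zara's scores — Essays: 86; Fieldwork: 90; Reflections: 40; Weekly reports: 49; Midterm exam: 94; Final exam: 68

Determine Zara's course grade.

Reflections (40) ≤ Fieldwork (90), so Fieldwork stays at 90.
Weighted total:
  Essays 86 × 0.27 = 23.22
  Fieldwork 90 × 0.11 = 9.9
  Reflections 40 × 0.25 = 10
  Weekly reports 49 × 0.19 = 9.31
  Midterm exam 94 × 0.08 = 7.52
  Final exam 68 × 0.1 = 6.8
Sum = 66.75
66.75 is ≥ 66 and < 69 → D+

D+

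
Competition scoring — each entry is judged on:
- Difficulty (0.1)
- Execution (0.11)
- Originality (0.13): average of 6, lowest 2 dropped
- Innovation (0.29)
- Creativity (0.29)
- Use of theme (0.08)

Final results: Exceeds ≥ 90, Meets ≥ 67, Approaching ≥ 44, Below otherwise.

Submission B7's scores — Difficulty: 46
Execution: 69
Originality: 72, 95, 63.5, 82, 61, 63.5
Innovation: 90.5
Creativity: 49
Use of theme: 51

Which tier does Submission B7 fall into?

Originality: drop 61, 63.5 → average of remaining 4 = 312.5/4 = 78.125
Weighted total:
  Difficulty 46 × 0.1 = 4.6
  Execution 69 × 0.11 = 7.59
  Originality 78.125 × 0.13 = 10.15625
  Innovation 90.5 × 0.29 = 26.245
  Creativity 49 × 0.29 = 14.21
  Use of theme 51 × 0.08 = 4.08
Sum = 66.88125
66.88125 is ≥ 44 and < 67 → Approaching

Approaching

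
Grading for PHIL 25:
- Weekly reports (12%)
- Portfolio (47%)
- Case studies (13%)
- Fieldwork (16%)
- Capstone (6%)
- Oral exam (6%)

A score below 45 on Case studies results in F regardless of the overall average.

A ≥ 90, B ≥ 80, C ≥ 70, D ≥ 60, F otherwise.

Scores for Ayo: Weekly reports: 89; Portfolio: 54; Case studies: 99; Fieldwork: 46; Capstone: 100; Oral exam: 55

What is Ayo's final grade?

Case studies score 99 ≥ 45: minimum met.
Weighted total:
  Weekly reports 89 × 0.12 = 10.68
  Portfolio 54 × 0.47 = 25.38
  Case studies 99 × 0.13 = 12.87
  Fieldwork 46 × 0.16 = 7.36
  Capstone 100 × 0.06 = 6
  Oral exam 55 × 0.06 = 3.3
Sum = 65.59
65.59 is ≥ 60 and < 70 → D

D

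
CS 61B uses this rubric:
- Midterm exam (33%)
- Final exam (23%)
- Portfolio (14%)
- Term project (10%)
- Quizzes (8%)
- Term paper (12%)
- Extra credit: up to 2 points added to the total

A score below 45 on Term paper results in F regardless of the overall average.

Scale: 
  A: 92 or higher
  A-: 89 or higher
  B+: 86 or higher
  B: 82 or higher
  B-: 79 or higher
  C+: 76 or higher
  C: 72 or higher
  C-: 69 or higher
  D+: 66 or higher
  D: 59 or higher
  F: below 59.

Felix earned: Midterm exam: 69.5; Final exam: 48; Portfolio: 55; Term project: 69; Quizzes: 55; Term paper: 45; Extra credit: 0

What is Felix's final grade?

Term paper score 45 ≥ 45: minimum met.
Weighted total:
  Midterm exam 69.5 × 0.33 = 22.935
  Final exam 48 × 0.23 = 11.04
  Portfolio 55 × 0.14 = 7.7
  Term project 69 × 0.1 = 6.9
  Quizzes 55 × 0.08 = 4.4
  Term paper 45 × 0.12 = 5.4
Sum = 58.375
Extra credit: 58.375 + 0 = 58.375
58.375 < 59 → F

F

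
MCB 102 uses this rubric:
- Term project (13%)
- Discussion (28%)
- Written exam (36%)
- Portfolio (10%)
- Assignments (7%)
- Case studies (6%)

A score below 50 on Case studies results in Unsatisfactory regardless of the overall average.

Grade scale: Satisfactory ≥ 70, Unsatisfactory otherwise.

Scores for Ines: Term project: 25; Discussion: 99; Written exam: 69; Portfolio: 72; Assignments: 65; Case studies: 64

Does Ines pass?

Case studies score 64 ≥ 50: minimum met.
Weighted total:
  Term project 25 × 0.13 = 3.25
  Discussion 99 × 0.28 = 27.72
  Written exam 69 × 0.36 = 24.84
  Portfolio 72 × 0.1 = 7.2
  Assignments 65 × 0.07 = 4.55
  Case studies 64 × 0.06 = 3.84
Sum = 71.4
71.4 ≥ 70 → Satisfactory

Satisfactory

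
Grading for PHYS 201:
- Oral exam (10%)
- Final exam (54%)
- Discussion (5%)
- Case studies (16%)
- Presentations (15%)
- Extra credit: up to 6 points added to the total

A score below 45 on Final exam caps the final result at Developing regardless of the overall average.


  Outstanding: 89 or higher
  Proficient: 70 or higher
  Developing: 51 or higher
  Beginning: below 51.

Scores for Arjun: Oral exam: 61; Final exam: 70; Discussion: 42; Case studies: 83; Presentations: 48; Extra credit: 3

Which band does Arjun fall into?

Final exam score 70 ≥ 45: minimum met.
Weighted total:
  Oral exam 61 × 0.1 = 6.1
  Final exam 70 × 0.54 = 37.8
  Discussion 42 × 0.05 = 2.1
  Case studies 83 × 0.16 = 13.28
  Presentations 48 × 0.15 = 7.2
Sum = 66.48
Extra credit: 66.48 + 3 = 69.48
69.48 is ≥ 51 and < 70 → Developing

Developing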